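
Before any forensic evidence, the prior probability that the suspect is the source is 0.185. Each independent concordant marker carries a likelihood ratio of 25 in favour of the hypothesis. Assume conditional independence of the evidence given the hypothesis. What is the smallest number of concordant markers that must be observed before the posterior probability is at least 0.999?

Prior odds = 0.185/0.815 = 37/163.
Likelihood ratio per concordant marker = 25.
Target posterior odds = 0.999/0.001 = 999.
Require 25ⁿ ≥ 999 ÷ (37/163) = 4401.
25² = 625 falls short of 4401 but 25³ = 15625 reaches it, so n = 3.

3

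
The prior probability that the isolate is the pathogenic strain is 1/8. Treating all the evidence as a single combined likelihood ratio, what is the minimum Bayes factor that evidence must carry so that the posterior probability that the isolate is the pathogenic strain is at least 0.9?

63

Prior odds = 0.125/0.875 = 1/7.
Target odds = 0.9/0.1 = 9.
Required Bayes factor = 9 ÷ (1/7) = 63.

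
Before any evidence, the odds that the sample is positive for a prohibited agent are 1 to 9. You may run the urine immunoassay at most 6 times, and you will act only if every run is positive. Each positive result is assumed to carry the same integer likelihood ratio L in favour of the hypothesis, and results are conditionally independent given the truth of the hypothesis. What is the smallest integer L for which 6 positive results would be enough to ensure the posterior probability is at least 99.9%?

5

Prior odds = 1/9.
Target odds = 0.999/0.001 = 999.
Need L⁶ ≥ 999 ÷ (1/9) = 8991.
4⁶ = 4096 < 8991 ≤ 15625 = 5⁶, so L = 5.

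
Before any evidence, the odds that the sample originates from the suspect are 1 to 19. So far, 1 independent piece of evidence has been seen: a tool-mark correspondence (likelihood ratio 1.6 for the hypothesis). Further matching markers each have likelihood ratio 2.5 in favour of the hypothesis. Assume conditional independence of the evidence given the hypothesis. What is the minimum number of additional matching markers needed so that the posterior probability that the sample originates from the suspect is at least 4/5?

5

Prior odds = 1/19.
Bayes factor of the evidence already in hand = 1.6.
Odds after that evidence = (1/19) × 1.6 = 8/95.
Target odds = 0.8/0.2 = 4.
Need 2.5ⁿ ≥ 4 ÷ (8/95) = 47.5.
2.5⁴ = 39.0625 falls short of 47.5 but 2.5⁵ = 97.65625 reaches it, so n = 5.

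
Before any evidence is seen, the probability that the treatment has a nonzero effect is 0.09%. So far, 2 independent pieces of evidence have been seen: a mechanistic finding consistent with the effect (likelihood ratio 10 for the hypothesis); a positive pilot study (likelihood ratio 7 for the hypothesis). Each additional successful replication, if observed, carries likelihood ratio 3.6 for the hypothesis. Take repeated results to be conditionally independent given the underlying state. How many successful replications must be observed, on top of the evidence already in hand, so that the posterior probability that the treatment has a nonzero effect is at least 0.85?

Prior odds = 0.0009/0.9991 = 9/9991.
Combined Bayes factor of the evidence already in hand = 10 × 7 = 70.
Odds after that evidence = (9/9991) × 70 = 630/9991.
Target odds = 0.85/0.15 = 17/3.
Need 3.6ⁿ ≥ 17/3 ÷ (630/9991) = 169847/1890.
3.6³ = 46.656 falls short of 169847/1890 but 3.6⁴ = 167.9616 reaches it, so n = 4.

4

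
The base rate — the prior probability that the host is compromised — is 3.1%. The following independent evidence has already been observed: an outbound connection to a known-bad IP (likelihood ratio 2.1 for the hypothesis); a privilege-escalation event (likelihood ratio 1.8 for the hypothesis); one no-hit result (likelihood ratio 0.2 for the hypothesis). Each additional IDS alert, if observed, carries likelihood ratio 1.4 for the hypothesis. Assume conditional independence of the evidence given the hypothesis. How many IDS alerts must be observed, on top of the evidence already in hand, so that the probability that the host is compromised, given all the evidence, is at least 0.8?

16

Prior odds = 0.031/0.969 = 31/969.
Combined Bayes factor of the evidence already in hand = 2.1 × 1.8 × 0.2 = 0.756.
Odds after that evidence = (31/969) × 0.756 = 1953/80750.
Target odds = 0.8/0.2 = 4.
Need 1.4ⁿ ≥ 4 ÷ (1953/80750) = 323000/1953.
1.4¹⁵ ≈155.568 falls short of 323000/1953 but 1.4¹⁶ ≈217.795 reaches it, so n = 16.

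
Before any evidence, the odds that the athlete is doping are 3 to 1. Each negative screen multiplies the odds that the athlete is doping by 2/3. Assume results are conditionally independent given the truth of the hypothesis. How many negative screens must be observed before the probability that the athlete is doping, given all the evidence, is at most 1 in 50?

Prior odds = 3.
Likelihood ratio per negative screen = 2/3.
Target odds: 0.02 ÷ 0.98 = 1/49.
Require (2/3)ⁿ ≤ 1/49 ÷ 3 = 1/147.
(2/3)¹² = 4096/531441 is still above 1/147 but (2/3)¹³ = 8192/1594323 is at or below it, so n = 13.

13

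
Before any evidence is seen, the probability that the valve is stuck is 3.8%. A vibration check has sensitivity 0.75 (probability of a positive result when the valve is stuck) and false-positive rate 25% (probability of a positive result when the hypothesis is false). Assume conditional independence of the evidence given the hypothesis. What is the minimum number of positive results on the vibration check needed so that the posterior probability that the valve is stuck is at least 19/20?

6

Prior odds = 0.038/0.962 = 19/481.
Likelihood ratio of a positive result = 0.75/0.25 = 3.
Target posterior odds = 0.95/0.05 = 19.
Need (19/481) × 3ⁿ ≥ 19, i.e. 3ⁿ ≥ 481.
3⁵ = 243 falls short of 481 but 3⁶ = 729 reaches it, so n = 6.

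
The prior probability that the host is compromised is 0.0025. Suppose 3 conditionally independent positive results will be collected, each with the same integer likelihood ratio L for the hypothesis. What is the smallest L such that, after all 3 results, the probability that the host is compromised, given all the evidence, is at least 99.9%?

Prior odds = 0.0025/0.9975 = 1/399.
Target odds = 0.999/0.001 = 999.
Need L³ ≥ 999 ÷ (1/399) = 398601.
73³ = 389017 < 398601 ≤ 405224 = 74³, so L = 74.

74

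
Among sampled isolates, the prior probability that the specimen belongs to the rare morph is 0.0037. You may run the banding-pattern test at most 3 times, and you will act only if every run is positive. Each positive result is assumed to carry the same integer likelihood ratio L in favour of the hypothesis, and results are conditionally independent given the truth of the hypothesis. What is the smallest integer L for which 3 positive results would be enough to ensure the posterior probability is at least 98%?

Prior odds = 0.0037/0.9963 = 37/9963.
Target odds = 0.98/0.02 = 49.
Need L³ ≥ 49 ÷ (37/9963) = 488187/37.
23³ = 12167 < 488187/37 ≤ 13824 = 24³, so L = 24.

24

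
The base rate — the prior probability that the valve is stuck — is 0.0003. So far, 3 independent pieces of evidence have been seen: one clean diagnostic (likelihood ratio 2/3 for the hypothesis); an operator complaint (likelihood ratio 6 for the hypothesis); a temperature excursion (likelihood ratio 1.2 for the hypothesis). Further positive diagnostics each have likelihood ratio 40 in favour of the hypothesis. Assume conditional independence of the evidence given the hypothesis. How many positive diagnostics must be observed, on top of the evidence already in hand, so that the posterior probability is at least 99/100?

Prior odds = 0.0003/0.9997 = 3/9997.
Combined Bayes factor of the evidence already in hand = (2/3) × 6 × 1.2 = 4.8.
Odds after that evidence = (3/9997) × 4.8 = 72/49985.
Target odds = 0.99/0.01 = 99.
Need 40ⁿ ≥ 99 ÷ (72/49985) = 68729.375.
40³ = 64000 falls short of 68729.375 but 40⁴ = 2560000 reaches it, so n = 4.

4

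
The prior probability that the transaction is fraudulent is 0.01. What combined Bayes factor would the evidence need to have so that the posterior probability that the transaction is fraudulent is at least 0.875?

693

Prior odds = 0.01/0.99 = 1/99.
Target odds = 0.875/0.125 = 7.
Required Bayes factor = 7 ÷ (1/99) = 693.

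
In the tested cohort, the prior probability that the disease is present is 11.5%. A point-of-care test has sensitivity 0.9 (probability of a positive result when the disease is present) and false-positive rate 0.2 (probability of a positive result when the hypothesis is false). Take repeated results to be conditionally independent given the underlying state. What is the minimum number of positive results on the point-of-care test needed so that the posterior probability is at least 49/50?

Prior odds = 0.115/0.885 = 23/177.
Likelihood ratio of a positive result = 0.9/0.2 = 4.5.
Target posterior odds = 0.98/0.02 = 49.
Require 4.5ⁿ ≥ 49 ÷ (23/177) = 8673/23.
4.5³ = 91.125 falls short of 8673/23 but 4.5⁴ = 410.0625 reaches it, so n = 4.

4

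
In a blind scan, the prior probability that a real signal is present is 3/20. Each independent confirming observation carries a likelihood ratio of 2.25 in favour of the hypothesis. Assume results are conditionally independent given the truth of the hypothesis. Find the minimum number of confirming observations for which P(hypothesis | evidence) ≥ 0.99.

8

Prior odds = 0.15/0.85 = 3/17.
Likelihood ratio per confirming observation = 2.25.
Target odds: 0.99 ÷ 0.01 = 99.
Need (3/17) × 2.25ⁿ ≥ 99, i.e. 2.25ⁿ ≥ 561.
2.25⁷ = 4782969/16384 falls short of 561 but 2.25⁸ = 43046721/65536 reaches it, so n = 8.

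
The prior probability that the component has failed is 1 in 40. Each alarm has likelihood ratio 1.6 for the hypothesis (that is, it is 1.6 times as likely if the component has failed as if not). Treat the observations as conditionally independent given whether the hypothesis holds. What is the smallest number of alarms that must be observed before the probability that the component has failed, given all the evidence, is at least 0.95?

Prior odds = 0.025/0.975 = 1/39.
Likelihood ratio per alarm = 1.6.
Target posterior odds = 0.95/0.05 = 19.
Require 1.6ⁿ ≥ 19 ÷ (1/39) = 741.
1.6¹⁴ ≈720.576 falls short of 741 but 1.6¹⁵ ≈1152.92 reaches it, so n = 15.

15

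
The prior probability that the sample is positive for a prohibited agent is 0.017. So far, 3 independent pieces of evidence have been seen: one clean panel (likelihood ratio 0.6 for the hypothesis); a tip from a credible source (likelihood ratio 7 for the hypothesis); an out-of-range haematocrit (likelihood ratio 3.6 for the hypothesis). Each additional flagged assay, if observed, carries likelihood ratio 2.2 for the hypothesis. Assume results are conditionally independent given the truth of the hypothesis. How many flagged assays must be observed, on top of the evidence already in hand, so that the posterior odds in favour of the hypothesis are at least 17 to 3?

Prior odds = 0.017/0.983 = 17/983.
Combined Bayes factor of the evidence already in hand = 0.6 × 7 × 3.6 = 15.12.
Odds after that evidence = (17/983) × 15.12 = 6426/24575.
Target odds = 17/3.
Need 2.2ⁿ ≥ 17/3 ÷ (6426/24575) = 24575/1134.
2.2³ = 10.648 falls short of 24575/1134 but 2.2⁴ = 23.4256 reaches it, so n = 4.

4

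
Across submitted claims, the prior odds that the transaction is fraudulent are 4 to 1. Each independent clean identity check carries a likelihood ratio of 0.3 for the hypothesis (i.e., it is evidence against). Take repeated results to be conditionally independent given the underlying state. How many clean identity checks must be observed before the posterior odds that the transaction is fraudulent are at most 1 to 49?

5

Prior odds = 4.
Likelihood ratio per clean identity check = 0.3.
Target odds = 1/49.
Need 4 × 0.3ⁿ ≤ 1/49, i.e. 0.3ⁿ ≤ 1/196.
0.3⁴ = 0.0081 is still above 1/196 but 0.3⁵ = 243/100000 is at or below it, so n = 5.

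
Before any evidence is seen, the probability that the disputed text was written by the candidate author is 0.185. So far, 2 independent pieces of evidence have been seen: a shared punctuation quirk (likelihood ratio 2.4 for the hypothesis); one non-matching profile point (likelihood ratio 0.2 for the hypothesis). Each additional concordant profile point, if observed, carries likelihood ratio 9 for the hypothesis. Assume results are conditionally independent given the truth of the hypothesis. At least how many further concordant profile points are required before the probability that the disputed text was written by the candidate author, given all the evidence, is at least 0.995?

4

Prior odds = 0.185/0.815 = 37/163.
Combined Bayes factor of the evidence already in hand = 2.4 × 0.2 = 0.48.
Odds after that evidence = (37/163) × 0.48 = 444/4075.
Target odds = 0.995/0.005 = 199.
Need 9ⁿ ≥ 199 ÷ (444/4075) = 810925/444.
9³ = 729 falls short of 810925/444 but 9⁴ = 6561 reaches it, so n = 4.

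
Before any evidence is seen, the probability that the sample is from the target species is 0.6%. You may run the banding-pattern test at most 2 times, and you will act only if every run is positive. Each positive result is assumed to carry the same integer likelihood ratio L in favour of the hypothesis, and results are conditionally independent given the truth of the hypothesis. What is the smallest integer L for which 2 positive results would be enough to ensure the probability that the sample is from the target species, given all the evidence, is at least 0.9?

Prior odds = 0.006/0.994 = 3/497.
Target odds = 0.9/0.1 = 9.
Need L² ≥ 9 ÷ (3/497) = 1491.
38² = 1444 < 1491 ≤ 1521 = 39², so L = 39.

39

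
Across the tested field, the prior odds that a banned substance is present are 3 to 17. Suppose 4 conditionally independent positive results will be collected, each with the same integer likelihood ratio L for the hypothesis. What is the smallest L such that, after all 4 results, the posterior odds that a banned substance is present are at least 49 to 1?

Prior odds = 3/17.
Target odds = 49.
Need L⁴ ≥ 49 ÷ (3/17) = 833/3.
4⁴ = 256 < 833/3 ≤ 625 = 5⁴, so L = 5.

5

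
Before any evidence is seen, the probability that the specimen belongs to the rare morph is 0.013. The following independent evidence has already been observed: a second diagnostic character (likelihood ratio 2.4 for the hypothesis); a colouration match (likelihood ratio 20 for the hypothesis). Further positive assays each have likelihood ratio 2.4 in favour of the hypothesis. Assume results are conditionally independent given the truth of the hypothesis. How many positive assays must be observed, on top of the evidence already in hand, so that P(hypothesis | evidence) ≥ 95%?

4

Prior odds = 0.013/0.987 = 13/987.
Combined Bayes factor of the evidence already in hand = 2.4 × 20 = 48.
Odds after that evidence = (13/987) × 48 = 208/329.
Target odds = 0.95/0.05 = 19.
Need 2.4ⁿ ≥ 19 ÷ (208/329) = 6251/208.
2.4³ = 13.824 falls short of 6251/208 but 2.4⁴ = 33.1776 reaches it, so n = 4.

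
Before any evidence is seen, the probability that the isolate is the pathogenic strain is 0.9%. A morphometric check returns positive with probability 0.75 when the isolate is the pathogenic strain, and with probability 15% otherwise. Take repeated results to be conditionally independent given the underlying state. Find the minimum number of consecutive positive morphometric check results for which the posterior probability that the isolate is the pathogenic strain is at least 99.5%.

7

Prior odds: 0.009 ÷ 0.991 = 9/991.
Likelihood ratio of a positive result = 0.75/0.15 = 5.
Target odds: 0.995 ÷ 0.005 = 199.
Require 5ⁿ ≥ 199 ÷ (9/991) = 197209/9.
5⁶ = 15625 falls short of 197209/9 but 5⁷ = 78125 reaches it, so n = 7.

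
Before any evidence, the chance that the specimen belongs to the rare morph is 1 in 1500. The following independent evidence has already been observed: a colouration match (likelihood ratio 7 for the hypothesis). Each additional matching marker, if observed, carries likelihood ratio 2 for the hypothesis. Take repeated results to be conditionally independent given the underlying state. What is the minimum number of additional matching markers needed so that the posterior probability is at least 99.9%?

18

Prior odds = (1/1500)/(1499/1500) = 1/1499.
Bayes factor of the evidence already in hand = 7.
Odds after that evidence = (1/1499) × 7 = 7/1499.
Target odds = 0.999/0.001 = 999.
Need 2ⁿ ≥ 999 ÷ (7/1499) = 1497501/7.
2¹⁷ = 131072 falls short of 1497501/7 but 2¹⁸ = 262144 reaches it, so n = 18.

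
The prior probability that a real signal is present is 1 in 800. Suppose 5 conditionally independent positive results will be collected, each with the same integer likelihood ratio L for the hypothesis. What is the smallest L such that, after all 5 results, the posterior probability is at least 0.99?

10

Prior odds = 0.00125/0.99875 = 1/799.
Target odds = 0.99/0.01 = 99.
Need L⁵ ≥ 99 ÷ (1/799) = 79101.
9⁵ = 59049 < 79101 ≤ 100000 = 10⁵, so L = 10.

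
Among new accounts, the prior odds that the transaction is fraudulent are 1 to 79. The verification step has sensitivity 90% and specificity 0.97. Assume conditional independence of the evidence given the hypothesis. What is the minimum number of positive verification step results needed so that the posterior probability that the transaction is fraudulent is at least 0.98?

Prior odds = 1/79.
False-positive rate = 1 − 0.97 = 0.03; likelihood ratio of a positive = 0.9/0.03 = 30.
Target posterior odds = 0.98/0.02 = 49.
Need (1/79) × 30ⁿ ≥ 49, i.e. 30ⁿ ≥ 3871.
30² = 900 falls short of 3871 but 30³ = 27000 reaches it, so n = 3.

3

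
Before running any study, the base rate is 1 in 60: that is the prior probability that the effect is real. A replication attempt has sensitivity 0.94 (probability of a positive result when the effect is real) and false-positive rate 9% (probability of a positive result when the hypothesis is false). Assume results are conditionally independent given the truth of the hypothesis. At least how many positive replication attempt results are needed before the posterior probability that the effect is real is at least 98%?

4

Prior odds = (1/60)/(59/60) = 1/59.
Likelihood ratio of a positive result = 0.94/0.09 = 94/9.
Target odds: 0.98 ÷ 0.02 = 49.
Require (94/9)ⁿ ≥ 49 ÷ (1/59) = 2891.
(94/9)³ = 830584/729 falls short of 2891 but (94/9)⁴ = 78074896/6561 reaches it, so n = 4.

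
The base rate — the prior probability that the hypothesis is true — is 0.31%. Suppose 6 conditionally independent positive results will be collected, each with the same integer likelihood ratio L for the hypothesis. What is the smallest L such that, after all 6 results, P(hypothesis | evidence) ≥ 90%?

Prior odds = 0.0031/0.9969 = 31/9969.
Target odds = 0.9/0.1 = 9.
Need L⁶ ≥ 9 ÷ (31/9969) = 89721/31.
3⁶ = 729 < 89721/31 ≤ 4096 = 4⁶, so L = 4.

4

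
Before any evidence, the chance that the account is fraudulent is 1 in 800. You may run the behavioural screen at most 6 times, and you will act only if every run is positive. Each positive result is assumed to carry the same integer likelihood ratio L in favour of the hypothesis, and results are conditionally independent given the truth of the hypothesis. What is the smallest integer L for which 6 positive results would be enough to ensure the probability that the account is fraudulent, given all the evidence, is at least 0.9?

5

Prior odds = 0.00125/0.99875 = 1/799.
Target odds = 0.9/0.1 = 9.
Need L⁶ ≥ 9 ÷ (1/799) = 7191.
4⁶ = 4096 < 7191 ≤ 15625 = 5⁶, so L = 5.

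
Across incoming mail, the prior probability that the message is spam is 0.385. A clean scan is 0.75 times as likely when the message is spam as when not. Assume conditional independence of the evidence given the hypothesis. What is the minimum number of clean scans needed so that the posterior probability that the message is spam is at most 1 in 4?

Prior odds: 0.385 ÷ 0.615 = 77/123.
Likelihood ratio per clean scan = 0.75.
Target posterior odds = 0.25/0.75 = 1/3.
Need (77/123) × 0.75ⁿ ≤ 1/3, i.e. 0.75ⁿ ≤ 41/77.
0.75² = 0.5625 is still above 41/77 but 0.75³ = 0.421875 is at or below it, so n = 3.

3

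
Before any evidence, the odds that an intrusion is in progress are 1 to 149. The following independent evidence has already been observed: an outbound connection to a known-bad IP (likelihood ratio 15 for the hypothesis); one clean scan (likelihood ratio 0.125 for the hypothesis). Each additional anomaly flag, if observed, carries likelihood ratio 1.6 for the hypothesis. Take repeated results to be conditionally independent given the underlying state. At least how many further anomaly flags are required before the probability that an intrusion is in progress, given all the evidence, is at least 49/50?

Prior odds = 1/149.
Combined Bayes factor of the evidence already in hand = 15 × 0.125 = 1.875.
Odds after that evidence = (1/149) × 1.875 = 15/1192.
Target odds = 0.98/0.02 = 49.
Need 1.6ⁿ ≥ 49 ÷ (15/1192) = 58408/15.
1.6¹⁷ ≈2951.48 falls short of 58408/15 but 1.6¹⁸ ≈4722.37 reaches it, so n = 18.

18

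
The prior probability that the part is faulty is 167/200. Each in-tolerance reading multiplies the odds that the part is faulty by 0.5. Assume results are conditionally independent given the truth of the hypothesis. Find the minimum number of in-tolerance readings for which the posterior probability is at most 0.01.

9

Prior odds = 0.835/0.165 = 167/33.
Likelihood ratio per in-tolerance reading = 0.5.
Target posterior odds = 0.01/0.99 = 1/99.
Require 0.5ⁿ ≤ 1/99 ÷ (167/33) = 1/501.
0.5⁸ = 0.00390625 is still above 1/501 but 0.5⁹ = 0.001953125 is at or below it, so n = 9.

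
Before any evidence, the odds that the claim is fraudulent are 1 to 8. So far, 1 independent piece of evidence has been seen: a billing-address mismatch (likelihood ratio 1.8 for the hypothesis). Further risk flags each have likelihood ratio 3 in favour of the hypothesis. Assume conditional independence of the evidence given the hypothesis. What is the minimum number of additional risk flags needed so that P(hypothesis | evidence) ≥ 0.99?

6

Prior odds = 0.125.
Bayes factor of the evidence already in hand = 1.8.
Odds after that evidence = 0.125 × 1.8 = 0.225.
Target odds = 0.99/0.01 = 99.
Need 3ⁿ ≥ 99 ÷ 0.225 = 440.
3⁵ = 243 falls short of 440 but 3⁶ = 729 reaches it, so n = 6.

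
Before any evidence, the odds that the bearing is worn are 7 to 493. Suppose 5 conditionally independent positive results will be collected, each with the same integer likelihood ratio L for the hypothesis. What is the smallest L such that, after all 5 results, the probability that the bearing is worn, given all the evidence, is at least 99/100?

6

Prior odds = 7/493.
Target odds = 0.99/0.01 = 99.
Need L⁵ ≥ 99 ÷ (7/493) = 48807/7.
5⁵ = 3125 < 48807/7 ≤ 7776 = 6⁵, so L = 6.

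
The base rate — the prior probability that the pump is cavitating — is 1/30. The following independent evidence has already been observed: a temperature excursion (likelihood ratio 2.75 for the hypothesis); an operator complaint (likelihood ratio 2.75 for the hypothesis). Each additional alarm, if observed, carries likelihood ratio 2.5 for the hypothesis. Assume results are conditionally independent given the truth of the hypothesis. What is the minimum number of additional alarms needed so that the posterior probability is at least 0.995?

8

Prior odds = (1/30)/(29/30) = 1/29.
Combined Bayes factor of the evidence already in hand = 2.75 × 2.75 = 7.5625.
Odds after that evidence = (1/29) × 7.5625 = 121/464.
Target odds = 0.995/0.005 = 199.
Need 2.5ⁿ ≥ 199 ÷ (121/464) = 92336/121.
2.5⁷ = 610.3515625 falls short of 92336/121 but 2.5⁸ = 390625/256 reaches it, so n = 8.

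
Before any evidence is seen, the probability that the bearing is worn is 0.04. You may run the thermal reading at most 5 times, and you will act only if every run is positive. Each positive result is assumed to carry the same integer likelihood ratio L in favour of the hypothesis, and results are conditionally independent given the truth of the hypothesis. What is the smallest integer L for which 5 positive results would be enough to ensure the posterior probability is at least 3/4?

Prior odds = 0.04/0.96 = 1/24.
Target odds = 0.75/0.25 = 3.
Need L⁵ ≥ 3 ÷ (1/24) = 72.
2⁵ = 32 < 72 ≤ 243 = 3⁵, so L = 3.

3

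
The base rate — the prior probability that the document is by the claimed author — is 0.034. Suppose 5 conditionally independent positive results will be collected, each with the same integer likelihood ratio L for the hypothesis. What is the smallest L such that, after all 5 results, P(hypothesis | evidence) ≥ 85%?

3

Prior odds = 0.034/0.966 = 17/483.
Target odds = 0.85/0.15 = 17/3.
Need L⁵ ≥ 17/3 ÷ (17/483) = 161.
2⁵ = 32 < 161 ≤ 243 = 3⁵, so L = 3.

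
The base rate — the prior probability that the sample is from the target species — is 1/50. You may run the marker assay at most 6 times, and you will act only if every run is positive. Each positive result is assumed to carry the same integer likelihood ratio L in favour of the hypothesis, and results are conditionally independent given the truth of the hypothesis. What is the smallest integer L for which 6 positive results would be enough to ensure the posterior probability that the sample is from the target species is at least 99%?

Prior odds = 0.02/0.98 = 1/49.
Target odds = 0.99/0.01 = 99.
Need L⁶ ≥ 99 ÷ (1/49) = 4851.
4⁶ = 4096 < 4851 ≤ 15625 = 5⁶, so L = 5.

5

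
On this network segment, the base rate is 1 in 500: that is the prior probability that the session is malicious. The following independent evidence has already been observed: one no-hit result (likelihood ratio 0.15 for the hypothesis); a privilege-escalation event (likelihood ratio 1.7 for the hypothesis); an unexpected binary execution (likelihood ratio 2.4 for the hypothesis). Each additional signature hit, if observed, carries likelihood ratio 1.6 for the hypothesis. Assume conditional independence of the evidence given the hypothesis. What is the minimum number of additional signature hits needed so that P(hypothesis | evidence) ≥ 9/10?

Prior odds = 0.002/0.998 = 1/499.
Combined Bayes factor of the evidence already in hand = 0.15 × 1.7 × 2.4 = 0.612.
Odds after that evidence = (1/499) × 0.612 = 153/124750.
Target odds = 0.9/0.1 = 9.
Need 1.6ⁿ ≥ 9 ÷ (153/124750) = 124750/17.
1.6¹⁸ ≈4722.37 falls short of 124750/17 but 1.6¹⁹ ≈7555.79 reaches it, so n = 19.

19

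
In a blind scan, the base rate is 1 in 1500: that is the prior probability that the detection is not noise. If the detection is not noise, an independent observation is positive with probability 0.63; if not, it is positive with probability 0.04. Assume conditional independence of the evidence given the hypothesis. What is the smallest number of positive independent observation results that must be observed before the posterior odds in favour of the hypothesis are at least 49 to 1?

Prior odds = (1/1500)/(1499/1500) = 1/1499.
Likelihood ratio of a positive = 0.63/0.04 = 15.75.
Target odds = 49.
Need (1/1499) × 15.75ⁿ ≥ 49, i.e. 15.75ⁿ ≥ 73451.
15.75⁴ = 15752961/256 falls short of 73451 but 15.75⁵ = 992436543/1024 reaches it, so n = 5.

5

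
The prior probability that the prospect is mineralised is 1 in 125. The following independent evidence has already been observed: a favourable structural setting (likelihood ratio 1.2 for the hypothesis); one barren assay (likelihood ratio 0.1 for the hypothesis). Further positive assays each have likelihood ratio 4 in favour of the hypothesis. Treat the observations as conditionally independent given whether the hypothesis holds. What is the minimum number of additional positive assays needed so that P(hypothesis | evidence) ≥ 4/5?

Prior odds = 0.008/0.992 = 1/124.
Combined Bayes factor of the evidence already in hand = 1.2 × 0.1 = 0.12.
Odds after that evidence = (1/124) × 0.12 = 3/3100.
Target odds = 0.8/0.2 = 4.
Need 4ⁿ ≥ 4 ÷ (3/3100) = 12400/3.
4⁶ = 4096 falls short of 12400/3 but 4⁷ = 16384 reaches it, so n = 7.

7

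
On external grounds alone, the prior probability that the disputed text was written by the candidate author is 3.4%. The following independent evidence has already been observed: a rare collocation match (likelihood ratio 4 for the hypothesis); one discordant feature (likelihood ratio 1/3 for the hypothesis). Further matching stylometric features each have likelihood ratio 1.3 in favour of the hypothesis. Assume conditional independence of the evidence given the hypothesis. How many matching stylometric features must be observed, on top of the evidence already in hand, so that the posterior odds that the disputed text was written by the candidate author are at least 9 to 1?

Prior odds = 0.034/0.966 = 17/483.
Combined Bayes factor of the evidence already in hand = 4 × (1/3) = 4/3.
Odds after that evidence = (17/483) × 4/3 = 68/1449.
Target odds = 9.
Need 1.3ⁿ ≥ 9 ÷ (68/1449) = 13041/68.
1.3²⁰ ≈190.05 falls short of 13041/68 but 1.3²¹ ≈247.065 reaches it, so n = 21.

21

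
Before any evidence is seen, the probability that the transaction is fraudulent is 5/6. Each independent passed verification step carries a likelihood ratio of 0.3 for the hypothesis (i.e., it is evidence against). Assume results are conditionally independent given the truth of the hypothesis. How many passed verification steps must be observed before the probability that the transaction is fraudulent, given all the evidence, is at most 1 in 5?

Prior odds: (5/6) ÷ (1/6) = 5.
Likelihood ratio per passed verification step = 0.3.
Target posterior odds = 0.2/0.8 = 0.25.
Need 5 × 0.3ⁿ ≤ 0.25, i.e. 0.3ⁿ ≤ 0.05.
0.3² = 0.09 is still above 0.05 but 0.3³ = 0.027 is at or below it, so n = 3.

3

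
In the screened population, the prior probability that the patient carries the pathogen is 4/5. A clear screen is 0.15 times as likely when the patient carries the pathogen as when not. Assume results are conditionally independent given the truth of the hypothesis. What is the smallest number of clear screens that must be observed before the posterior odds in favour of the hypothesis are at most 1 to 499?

Prior odds: 0.8 ÷ 0.2 = 4.
Likelihood ratio per clear screen = 0.15.
Target odds = 1/499.
Require 0.15ⁿ ≤ 1/499 ÷ 4 = 1/1996.
0.15⁴ = 81/160000 is still above 1/1996 but 0.15⁵ = 243/3200000 is at or below it, so n = 5.

5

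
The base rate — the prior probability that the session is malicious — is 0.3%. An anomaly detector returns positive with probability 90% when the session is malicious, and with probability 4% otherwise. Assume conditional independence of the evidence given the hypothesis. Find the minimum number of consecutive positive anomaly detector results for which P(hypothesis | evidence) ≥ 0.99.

Prior odds: 0.003 ÷ 0.997 = 3/997.
Likelihood ratio of a positive result = 0.9/0.04 = 22.5.
Target posterior odds = 0.99/0.01 = 99.
Need (3/997) × 22.5ⁿ ≥ 99, i.e. 22.5ⁿ ≥ 32901.
22.5³ = 11390.625 falls short of 32901 but 22.5⁴ = 256289.0625 reaches it, so n = 4.

4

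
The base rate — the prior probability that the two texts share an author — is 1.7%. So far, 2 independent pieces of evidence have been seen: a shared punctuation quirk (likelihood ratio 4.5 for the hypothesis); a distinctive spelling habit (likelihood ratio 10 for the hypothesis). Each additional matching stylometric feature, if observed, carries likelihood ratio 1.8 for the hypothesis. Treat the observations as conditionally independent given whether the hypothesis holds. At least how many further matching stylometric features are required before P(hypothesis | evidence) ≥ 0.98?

8

Prior odds = 0.017/0.983 = 17/983.
Combined Bayes factor of the evidence already in hand = 4.5 × 10 = 45.
Odds after that evidence = (17/983) × 45 = 765/983.
Target odds = 0.98/0.02 = 49.
Need 1.8ⁿ ≥ 49 ÷ (765/983) = 48167/765.
1.8⁷ = 4782969/78125 falls short of 48167/765 but 1.8⁸ = 43046721/390625 reaches it, so n = 8.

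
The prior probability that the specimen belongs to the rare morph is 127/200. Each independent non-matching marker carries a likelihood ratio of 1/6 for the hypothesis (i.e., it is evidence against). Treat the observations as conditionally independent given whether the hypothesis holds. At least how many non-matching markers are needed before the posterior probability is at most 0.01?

3

Prior odds: 0.635 ÷ 0.365 = 127/73.
Likelihood ratio per non-matching marker = 1/6.
Target odds: 0.01 ÷ 0.99 = 1/99.
Need (127/73) × (1/6)ⁿ ≤ 1/99, i.e. (1/6)ⁿ ≤ 73/12573.
(1/6)² = 1/36 is still above 73/12573 but (1/6)³ = 1/216 is at or below it, so n = 3.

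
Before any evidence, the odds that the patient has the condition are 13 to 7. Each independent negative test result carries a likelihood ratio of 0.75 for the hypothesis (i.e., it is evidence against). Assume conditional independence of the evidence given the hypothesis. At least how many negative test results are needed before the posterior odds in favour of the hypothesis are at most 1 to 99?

Prior odds = 13/7.
Likelihood ratio per negative test result = 0.75.
Target odds = 1/99.
Need (13/7) × 0.75ⁿ ≤ 1/99, i.e. 0.75ⁿ ≤ 7/1287.
0.75¹⁸ ≈0.00563771 is still above 7/1287 but 0.75¹⁹ ≈0.00422828 is at or below it, so n = 19.

19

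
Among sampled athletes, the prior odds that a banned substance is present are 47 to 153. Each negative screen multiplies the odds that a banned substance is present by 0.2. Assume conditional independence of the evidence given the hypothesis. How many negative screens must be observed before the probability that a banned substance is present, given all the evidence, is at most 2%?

2

Prior odds = 47/153.
Likelihood ratio per negative screen = 0.2.
Target posterior odds = 0.02/0.98 = 1/49.
Need (47/153) × 0.2ⁿ ≤ 1/49, i.e. 0.2ⁿ ≤ 153/2303.
0.2¹ = 0.2 is still above 153/2303 but 0.2² = 0.04 is at or below it, so n = 2.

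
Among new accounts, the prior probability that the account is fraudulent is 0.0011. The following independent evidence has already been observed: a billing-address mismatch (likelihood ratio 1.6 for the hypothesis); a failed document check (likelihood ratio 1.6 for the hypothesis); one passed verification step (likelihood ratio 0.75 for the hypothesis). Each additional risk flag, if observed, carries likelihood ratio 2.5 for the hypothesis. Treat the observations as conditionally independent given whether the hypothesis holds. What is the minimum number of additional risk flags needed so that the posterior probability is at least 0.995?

13

Prior odds = 0.0011/0.9989 = 11/9989.
Combined Bayes factor of the evidence already in hand = 1.6 × 1.6 × 0.75 = 1.92.
Odds after that evidence = (11/9989) × 1.92 = 528/249725.
Target odds = 0.995/0.005 = 199.
Need 2.5ⁿ ≥ 199 ÷ (528/249725) = 49695275/528.
2.5¹² = 244140625/4096 falls short of 49695275/528 but 2.5¹³ ≈149012 reaches it, so n = 13.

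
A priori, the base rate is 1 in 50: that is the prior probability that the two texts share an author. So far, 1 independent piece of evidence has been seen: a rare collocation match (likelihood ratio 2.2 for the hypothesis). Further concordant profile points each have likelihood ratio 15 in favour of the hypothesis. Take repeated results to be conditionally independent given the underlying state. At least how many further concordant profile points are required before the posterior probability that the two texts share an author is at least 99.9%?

4

Prior odds = 0.02/0.98 = 1/49.
Bayes factor of the evidence already in hand = 2.2.
Odds after that evidence = (1/49) × 2.2 = 11/245.
Target odds = 0.999/0.001 = 999.
Need 15ⁿ ≥ 999 ÷ (11/245) = 244755/11.
15³ = 3375 falls short of 244755/11 but 15⁴ = 50625 reaches it, so n = 4.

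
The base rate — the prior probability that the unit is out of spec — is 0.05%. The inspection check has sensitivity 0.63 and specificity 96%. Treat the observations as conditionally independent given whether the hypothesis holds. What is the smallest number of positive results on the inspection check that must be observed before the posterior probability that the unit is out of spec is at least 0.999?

6

Prior odds = 0.0005/0.9995 = 1/1999.
False-positive rate = 1 − 0.96 = 0.04; likelihood ratio of a positive = 0.63/0.04 = 15.75.
Target odds: 0.999 ÷ 0.001 = 999.
Require 15.75ⁿ ≥ 999 ÷ (1/1999) = 1997001.
15.75⁵ = 992436543/1024 falls short of 1997001 but 15.75⁶ ≈1.52645e+07 reaches it, so n = 6.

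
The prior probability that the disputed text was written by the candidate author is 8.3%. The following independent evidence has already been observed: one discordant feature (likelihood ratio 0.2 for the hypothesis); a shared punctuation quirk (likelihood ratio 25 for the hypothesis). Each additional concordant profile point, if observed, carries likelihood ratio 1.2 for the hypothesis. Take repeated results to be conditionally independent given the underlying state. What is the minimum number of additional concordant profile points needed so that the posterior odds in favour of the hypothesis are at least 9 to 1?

17

Prior odds = 0.083/0.917 = 83/917.
Combined Bayes factor of the evidence already in hand = 0.2 × 25 = 5.
Odds after that evidence = (83/917) × 5 = 415/917.
Target odds = 9.
Need 1.2ⁿ ≥ 9 ÷ (415/917) = 8253/415.
1.2¹⁶ ≈18.4884 falls short of 8253/415 but 1.2¹⁷ ≈22.1861 reaches it, so n = 17.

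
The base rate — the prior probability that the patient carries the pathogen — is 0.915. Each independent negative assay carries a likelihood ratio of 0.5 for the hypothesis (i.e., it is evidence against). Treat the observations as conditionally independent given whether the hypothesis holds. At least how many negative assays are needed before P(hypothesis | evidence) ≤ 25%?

6

Prior odds: 0.915 ÷ 0.085 = 183/17.
Likelihood ratio per negative assay = 0.5.
Target odds: 0.25 ÷ 0.75 = 1/3.
Need (183/17) × 0.5ⁿ ≤ 1/3, i.e. 0.5ⁿ ≤ 17/549.
0.5⁵ = 0.03125 is still above 17/549 but 0.5⁶ = 0.015625 is at or below it, so n = 6.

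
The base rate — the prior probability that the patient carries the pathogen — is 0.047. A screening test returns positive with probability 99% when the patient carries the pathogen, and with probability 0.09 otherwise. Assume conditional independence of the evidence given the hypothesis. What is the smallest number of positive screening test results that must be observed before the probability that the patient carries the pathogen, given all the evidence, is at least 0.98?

Prior odds: 0.047 ÷ 0.953 = 47/953.
Likelihood ratio of a positive result = 0.99/0.09 = 11.
Target posterior odds = 0.98/0.02 = 49.
Need (47/953) × 11ⁿ ≥ 49, i.e. 11ⁿ ≥ 46697/47.
11² = 121 falls short of 46697/47 but 11³ = 1331 reaches it, so n = 3.

3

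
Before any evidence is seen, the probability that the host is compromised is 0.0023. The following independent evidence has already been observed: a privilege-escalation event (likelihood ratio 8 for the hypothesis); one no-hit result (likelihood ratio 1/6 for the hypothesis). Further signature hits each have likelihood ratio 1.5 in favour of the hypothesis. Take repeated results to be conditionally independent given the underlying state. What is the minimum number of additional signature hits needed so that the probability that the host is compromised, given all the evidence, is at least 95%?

22

Prior odds = 0.0023/0.9977 = 23/9977.
Combined Bayes factor of the evidence already in hand = 8 × (1/6) = 4/3.
Odds after that evidence = (23/9977) × 4/3 = 92/29931.
Target odds = 0.95/0.05 = 19.
Need 1.5ⁿ ≥ 19 ÷ (92/29931) = 568689/92.
1.5²¹ ≈4987.89 falls short of 568689/92 but 1.5²² ≈7481.83 reaches it, so n = 22.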